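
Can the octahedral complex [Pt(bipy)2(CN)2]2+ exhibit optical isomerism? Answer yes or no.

An octahedron has six vertices in three trans pairs; every non-trans pair is cis.
Each bipy is bidentate and must span two cis positions.
Working through the distinct placements yields 2 geometric isomers: CN trans; CN cis (chiral).
One of these lacks any improper symmetry element and so occurs as an enantiomeric pair, giving 2 + 1 = 3 stereoisomers in total.

yes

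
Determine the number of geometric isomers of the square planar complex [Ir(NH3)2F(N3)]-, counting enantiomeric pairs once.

A square has two trans pairs of vertices; adjacent vertices are cis.
Working through the distinct placements yields 2 geometric isomers: NH3 cis; NH3 trans.

2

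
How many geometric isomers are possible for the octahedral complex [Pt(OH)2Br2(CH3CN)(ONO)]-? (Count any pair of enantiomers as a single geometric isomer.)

6

The six octahedral sites form three mutually perpendicular trans pairs.
Working through the distinct placements yields 6 geometric isomers: OH cis, Br trans; OH trans, Br trans; OH cis, Br cis (3 arrangements, 2 chiral); OH trans, Br cis.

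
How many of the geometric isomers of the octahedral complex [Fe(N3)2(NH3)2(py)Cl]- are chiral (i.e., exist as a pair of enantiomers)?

2

Systematic placement gives 6 geometric isomers: N3 cis, NH3 cis (3 arrangements, 2 chiral); N3 cis, NH3 trans; N3 trans, NH3 cis; N3 trans, NH3 trans.
Of these, 2 lack any improper symmetry element and so occur as enantiomeric pairs, giving 6 + 2 = 8 stereoisomers in total.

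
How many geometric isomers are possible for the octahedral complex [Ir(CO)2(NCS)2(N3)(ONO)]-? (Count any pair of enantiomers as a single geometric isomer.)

There are 6 geometric isomers: CO trans, NCS cis; CO trans, NCS trans; CO cis, NCS cis (3 arrangements, 2 chiral); CO cis, NCS trans.

6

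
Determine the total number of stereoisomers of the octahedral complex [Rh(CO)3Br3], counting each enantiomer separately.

An octahedron has six vertices in three trans pairs; every non-trans pair is cis.
Working through the distinct placements yields 2 geometric isomers: CO mer; CO fac.
Each arrangement has an internal mirror plane or centre of symmetry, so none is chiral.

2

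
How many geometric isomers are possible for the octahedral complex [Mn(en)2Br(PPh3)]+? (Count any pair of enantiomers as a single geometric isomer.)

2

Each en is bidentate and must span two cis positions.
The distinct arrangements are (2 in all): Br and PPh3 mutually trans; Br and PPh3 mutually cis (chiral).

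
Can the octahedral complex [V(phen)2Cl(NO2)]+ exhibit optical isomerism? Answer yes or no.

yes

Each phen is bidentate and must span two cis positions.
The distinct arrangements are (2 in all): Cl and NO2 mutually trans; Cl and NO2 mutually cis (chiral).
One of these lacks any improper symmetry element and so occurs as an enantiomeric pair, giving 2 + 1 = 3 stereoisomers in total.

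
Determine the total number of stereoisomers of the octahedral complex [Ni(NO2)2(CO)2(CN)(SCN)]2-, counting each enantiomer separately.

8

The six octahedral sites form three mutually perpendicular trans pairs.
The distinct arrangements are (6 in all): NO2 cis, CO cis (3 arrangements, 2 chiral); NO2 trans, CO cis; NO2 cis, CO trans; NO2 trans, CO trans.
Of these, 2 lack any improper symmetry element and so occur as enantiomeric pairs, giving 6 + 2 = 8 stereoisomers in total.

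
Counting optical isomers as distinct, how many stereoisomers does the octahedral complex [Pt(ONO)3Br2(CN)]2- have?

3

The six octahedral sites form three mutually perpendicular trans pairs.
Systematic placement gives 3 geometric isomers: ONO mer, Br trans; ONO mer, Br cis; ONO fac, Br cis.
Each arrangement has an internal mirror plane or centre of symmetry, so none is chiral.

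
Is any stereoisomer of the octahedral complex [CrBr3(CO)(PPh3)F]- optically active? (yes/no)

An octahedron has six vertices in three trans pairs; every non-trans pair is cis.
The distinct arrangements are (4 in all): Br mer (3 arrangements); Br fac (chiral).
One of these lacks any improper symmetry element and so occurs as an enantiomeric pair, giving 4 + 1 = 5 stereoisomers in total.

yes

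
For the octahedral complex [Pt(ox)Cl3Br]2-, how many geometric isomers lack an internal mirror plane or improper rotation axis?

0

The six octahedral sites form three mutually perpendicular trans pairs.
Each ox is bidentate and must span two cis positions.
The distinct arrangements are (2 in all): Cl fac; Cl mer.
Each arrangement has an internal mirror plane or centre of symmetry, so none is chiral.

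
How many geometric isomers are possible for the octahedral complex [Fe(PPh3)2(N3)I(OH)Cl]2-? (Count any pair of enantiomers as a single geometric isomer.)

9

Systematic enumeration (placing each ligand type in turn and discarding arrangements equivalent by rotation or reflection) gives 9 geometric isomers.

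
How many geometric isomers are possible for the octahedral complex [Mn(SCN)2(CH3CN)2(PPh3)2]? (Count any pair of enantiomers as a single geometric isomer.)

5

An octahedron has six vertices in three trans pairs; every non-trans pair is cis.
There are 5 geometric isomers: SCN trans, CH3CN trans, PPh3 trans; SCN cis, CH3CN trans, PPh3 cis; SCN trans, CH3CN cis, PPh3 cis; SCN cis, CH3CN cis, PPh3 cis (chiral); SCN cis, CH3CN cis, PPh3 trans.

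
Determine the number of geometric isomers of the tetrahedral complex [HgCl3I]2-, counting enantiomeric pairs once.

1

In a tetrahedral complex all four positions are equivalent and every pair of ligands is adjacent — there is no cis/trans distinction.
Only one geometric arrangement is possible.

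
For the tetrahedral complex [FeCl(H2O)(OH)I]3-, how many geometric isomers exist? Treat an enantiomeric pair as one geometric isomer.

In a tetrahedral complex all four positions are equivalent and every pair of ligands is adjacent — there is no cis/trans distinction.
Only one geometric arrangement is possible; it has no improper symmetry element, so it exists as a pair of enantiomers (2 stereoisomers).

1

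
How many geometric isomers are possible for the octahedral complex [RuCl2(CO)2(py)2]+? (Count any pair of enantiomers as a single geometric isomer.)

5

In an octahedral complex each vertex has one trans partner and four cis neighbours.
Working through the distinct placements yields 5 geometric isomers: Cl trans, CO trans, py trans; Cl cis, CO trans, py cis; Cl cis, CO cis, py trans; Cl cis, CO cis, py cis (chiral); Cl trans, CO cis, py cis.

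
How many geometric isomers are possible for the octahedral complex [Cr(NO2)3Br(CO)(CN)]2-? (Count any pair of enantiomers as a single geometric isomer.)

4

The six octahedral sites form three mutually perpendicular trans pairs.
Working through the distinct placements yields 4 geometric isomers: NO2 mer (3 arrangements); NO2 fac (chiral).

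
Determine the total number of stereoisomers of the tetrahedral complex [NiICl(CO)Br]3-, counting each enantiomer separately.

2

All four vertices of a tetrahedron are equivalent and mutually adjacent, so cis/trans isomerism cannot arise.
Only one geometric arrangement is possible; it has no improper symmetry element, so it exists as a pair of enantiomers (2 stereoisomers).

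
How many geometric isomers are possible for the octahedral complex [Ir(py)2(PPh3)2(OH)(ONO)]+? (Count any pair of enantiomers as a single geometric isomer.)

The six octahedral sites form three mutually perpendicular trans pairs.
Working through the distinct placements yields 6 geometric isomers: py trans, PPh3 trans; py cis, PPh3 cis (3 arrangements, 2 chiral); py trans, PPh3 cis; py cis, PPh3 trans.

6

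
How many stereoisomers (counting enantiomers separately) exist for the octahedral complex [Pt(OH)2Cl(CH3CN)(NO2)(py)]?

15

In an octahedral complex each vertex has one trans partner and four cis neighbours.
Exhaustive case analysis gives 9 geometric isomers.
Of these, 6 lack any improper symmetry element and so occur as enantiomeric pairs, giving 9 + 6 = 15 stereoisomers in total.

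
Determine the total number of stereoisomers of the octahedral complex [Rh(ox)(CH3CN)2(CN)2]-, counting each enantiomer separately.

4

Each ox is bidentate and must span two cis positions.
Working through the distinct placements yields 3 geometric isomers: CH3CN trans, CN cis; CH3CN cis, CN cis (chiral); CH3CN cis, CN trans.
One of these lacks any improper symmetry element and so occurs as an enantiomeric pair, giving 3 + 1 = 4 stereoisomers in total.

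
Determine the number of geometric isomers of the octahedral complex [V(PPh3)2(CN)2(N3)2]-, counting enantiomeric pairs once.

The distinct arrangements are (5 in all): PPh3 trans, CN trans, N3 trans; PPh3 cis, CN trans, N3 cis; PPh3 trans, CN cis, N3 cis; PPh3 cis, CN cis, N3 cis (chiral); PPh3 cis, CN cis, N3 trans.

5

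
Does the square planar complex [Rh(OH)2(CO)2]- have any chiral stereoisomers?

In a square planar complex each vertex has one trans partner and two cis neighbours.
The distinct arrangements are (2 in all): OH cis; OH trans.
Each arrangement has an internal mirror plane or centre of symmetry, so none is chiral.

no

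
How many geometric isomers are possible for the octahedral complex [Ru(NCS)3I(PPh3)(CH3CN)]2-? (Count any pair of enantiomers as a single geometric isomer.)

An octahedron has six vertices in three trans pairs; every non-trans pair is cis.
There are 4 geometric isomers: NCS mer (3 arrangements); NCS fac (chiral).

4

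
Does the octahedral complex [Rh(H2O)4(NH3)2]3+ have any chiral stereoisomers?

In an octahedral complex each vertex has one trans partner and four cis neighbours.
The distinct arrangements are (2 in all): NH3 trans; NH3 cis.
Each arrangement has an internal mirror plane or centre of symmetry, so none is chiral.

no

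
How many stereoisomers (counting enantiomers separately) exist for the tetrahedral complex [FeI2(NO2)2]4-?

1

In a tetrahedral complex all four positions are equivalent and every pair of ligands is adjacent — there is no cis/trans distinction.
Only one geometric arrangement is possible.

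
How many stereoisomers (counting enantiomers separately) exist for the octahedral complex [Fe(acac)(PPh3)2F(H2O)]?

Each acac is bidentate and must span two cis positions.
The distinct arrangements are (4 in all): PPh3 cis (3 arrangements, 2 chiral); PPh3 trans.
Of these, 2 lack any improper symmetry element and so occur as enantiomeric pairs, giving 4 + 2 = 6 stereoisomers in total.

6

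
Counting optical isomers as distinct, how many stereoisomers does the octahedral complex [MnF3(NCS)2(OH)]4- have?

3

The six octahedral sites form three mutually perpendicular trans pairs.
There are 3 geometric isomers: F mer, NCS cis; F mer, NCS trans; F fac, NCS cis.
Each arrangement has an internal mirror plane or centre of symmetry, so none is chiral.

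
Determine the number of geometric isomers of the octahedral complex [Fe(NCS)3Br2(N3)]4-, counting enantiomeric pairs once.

3

An octahedron has six vertices in three trans pairs; every non-trans pair is cis.
The distinct arrangements are (3 in all): NCS mer, Br trans; NCS mer, Br cis; NCS fac, Br cis.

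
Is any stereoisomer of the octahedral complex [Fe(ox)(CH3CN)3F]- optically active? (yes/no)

In an octahedral complex each vertex has one trans partner and four cis neighbours.
Each ox is bidentate and must span two cis positions.
Working through the distinct placements yields 2 geometric isomers: CH3CN mer; CH3CN fac.
Each arrangement has an internal mirror plane or centre of symmetry, so none is chiral.

no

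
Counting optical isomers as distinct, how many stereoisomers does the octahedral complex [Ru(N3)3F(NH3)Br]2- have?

5

In an octahedral complex each vertex has one trans partner and four cis neighbours.
Working through the distinct placements yields 4 geometric isomers: N3 mer (3 arrangements); N3 fac (chiral).
One of these lacks any improper symmetry element and so occurs as an enantiomeric pair, giving 4 + 1 = 5 stereoisomers in total.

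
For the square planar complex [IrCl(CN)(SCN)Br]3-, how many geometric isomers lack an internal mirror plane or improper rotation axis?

In a square planar complex each vertex has one trans partner and two cis neighbours.
The distinct arrangements are (3 in all): (Br/Cl trans, CN/SCN trans); (Br/SCN trans, CN/Cl trans); (Br/CN trans, Cl/SCN trans).
Each arrangement has an internal mirror plane or centre of symmetry, so none is chiral.

0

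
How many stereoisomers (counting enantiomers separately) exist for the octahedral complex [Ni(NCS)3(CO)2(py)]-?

In an octahedral complex each vertex has one trans partner and four cis neighbours.
There are 3 geometric isomers: NCS mer, CO trans; NCS fac, CO cis; NCS mer, CO cis.
Each arrangement has an internal mirror plane or centre of symmetry, so none is chiral.

3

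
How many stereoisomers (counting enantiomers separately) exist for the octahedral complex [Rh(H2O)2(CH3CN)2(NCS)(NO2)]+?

The six octahedral sites form three mutually perpendicular trans pairs.
There are 6 geometric isomers: H2O trans, CH3CN trans; H2O cis, CH3CN trans; H2O cis, CH3CN cis (3 arrangements, 2 chiral); H2O trans, CH3CN cis.
Of these, 2 lack any improper symmetry element and so occur as enantiomeric pairs, giving 6 + 2 = 8 stereoisomers in total.

8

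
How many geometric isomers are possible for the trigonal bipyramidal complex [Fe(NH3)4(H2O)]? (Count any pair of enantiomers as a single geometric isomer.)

Systematic placement gives 2 geometric isomers: H2O axial; H2O equatorial.

2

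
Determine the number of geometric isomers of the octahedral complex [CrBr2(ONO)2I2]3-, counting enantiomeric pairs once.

An octahedron has six vertices in three trans pairs; every non-trans pair is cis.
Systematic placement gives 5 geometric isomers: Br trans, ONO trans, I trans; Br trans, ONO cis, I cis; Br cis, ONO trans, I cis; Br cis, ONO cis, I cis (chiral); Br cis, ONO cis, I trans.

5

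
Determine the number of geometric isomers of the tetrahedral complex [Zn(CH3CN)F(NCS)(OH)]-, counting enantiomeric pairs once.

1

All four vertices of a tetrahedron are equivalent and mutually adjacent, so cis/trans isomerism cannot arise.
Only one geometric arrangement is possible; it has no improper symmetry element, so it exists as a pair of enantiomers (2 stereoisomers).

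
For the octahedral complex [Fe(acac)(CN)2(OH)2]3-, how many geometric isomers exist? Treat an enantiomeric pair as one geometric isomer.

3

Each acac is bidentate and must span two cis positions.
The distinct arrangements are (3 in all): CN trans, OH cis; CN cis, OH cis (chiral); CN cis, OH trans.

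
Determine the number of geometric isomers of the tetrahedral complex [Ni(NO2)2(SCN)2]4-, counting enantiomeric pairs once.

1

In a tetrahedral complex all four positions are equivalent and every pair of ligands is adjacent — there is no cis/trans distinction.
Only one geometric arrangement is possible.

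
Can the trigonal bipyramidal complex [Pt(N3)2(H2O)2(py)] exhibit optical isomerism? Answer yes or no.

yes

In a trigonal bipyramid the two axial positions differ from the three equatorial ones.
Systematic enumeration (placing each ligand type in turn and discarding arrangements equivalent by rotation or reflection) gives 5 geometric isomers.
One of these lacks any improper symmetry element and so occurs as an enantiomeric pair, giving 5 + 1 = 6 stereoisomers in total.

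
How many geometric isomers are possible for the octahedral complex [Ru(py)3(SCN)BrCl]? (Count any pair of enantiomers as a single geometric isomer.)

4

The distinct arrangements are (4 in all): py mer (3 arrangements); py fac (chiral).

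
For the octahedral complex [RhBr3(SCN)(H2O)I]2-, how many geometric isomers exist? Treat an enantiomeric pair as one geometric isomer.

4

The six octahedral sites form three mutually perpendicular trans pairs.
Systematic placement gives 4 geometric isomers: Br mer (3 arrangements); Br fac (chiral).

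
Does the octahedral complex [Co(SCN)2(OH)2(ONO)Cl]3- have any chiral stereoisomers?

In an octahedral complex each vertex has one trans partner and four cis neighbours.
The distinct arrangements are (6 in all): SCN trans, OH cis; SCN cis, OH cis (3 arrangements, 2 chiral); SCN trans, OH trans; SCN cis, OH trans.
Of these, 2 lack any improper symmetry element and so occur as enantiomeric pairs, giving 6 + 2 = 8 stereoisomers in total.

yes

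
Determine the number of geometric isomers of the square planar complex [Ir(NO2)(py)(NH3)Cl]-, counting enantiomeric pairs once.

In a square planar complex each vertex has one trans partner and two cis neighbours.
Working through the distinct placements yields 3 geometric isomers: (Cl/NO2 trans, NH3/py trans); (Cl/py trans, NH3/NO2 trans); (Cl/NH3 trans, NO2/py trans).

3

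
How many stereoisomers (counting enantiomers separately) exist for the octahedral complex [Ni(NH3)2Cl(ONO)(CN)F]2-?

The six octahedral sites form three mutually perpendicular trans pairs.
Placing the ligands in turn and identifying arrangements related by rotation or reflection leaves 9 distinct geometric isomers.
Of these, 6 lack any improper symmetry element and so occur as enantiomeric pairs, giving 9 + 6 = 15 stereoisomers in total.

15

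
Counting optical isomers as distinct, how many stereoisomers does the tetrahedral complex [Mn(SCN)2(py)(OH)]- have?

1

Only one geometric arrangement is possible.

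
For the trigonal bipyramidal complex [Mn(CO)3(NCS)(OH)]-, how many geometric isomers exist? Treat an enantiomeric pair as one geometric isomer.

4

Working through the distinct placements yields 4 geometric isomers: NCS equatorial, OH equatorial; NCS axial, OH equatorial; NCS equatorial, OH axial; NCS axial, OH axial.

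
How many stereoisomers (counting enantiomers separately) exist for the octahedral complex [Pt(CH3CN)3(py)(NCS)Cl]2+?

5

The six octahedral sites form three mutually perpendicular trans pairs.
Systematic placement gives 4 geometric isomers: CH3CN mer (3 arrangements); CH3CN fac (chiral).
One of these lacks any improper symmetry element and so occurs as an enantiomeric pair, giving 4 + 1 = 5 stereoisomers in total.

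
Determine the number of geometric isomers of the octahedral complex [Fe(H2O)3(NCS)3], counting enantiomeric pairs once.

In an octahedral complex each vertex has one trans partner and four cis neighbours.
Systematic placement gives 2 geometric isomers: H2O mer; H2O fac.

2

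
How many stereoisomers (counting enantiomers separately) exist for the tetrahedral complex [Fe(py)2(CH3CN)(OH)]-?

1

All four vertices of a tetrahedron are equivalent and mutually adjacent, so cis/trans isomerism cannot arise.
Only one geometric arrangement is possible.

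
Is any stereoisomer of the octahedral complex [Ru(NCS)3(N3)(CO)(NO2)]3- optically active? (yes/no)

yes

The six octahedral sites form three mutually perpendicular trans pairs.
The distinct arrangements are (4 in all): NCS mer (3 arrangements); NCS fac (chiral).
One of these lacks any improper symmetry element and so occurs as an enantiomeric pair, giving 4 + 1 = 5 stereoisomers in total.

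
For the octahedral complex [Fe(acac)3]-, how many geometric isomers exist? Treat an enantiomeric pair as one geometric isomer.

In an octahedral complex each vertex has one trans partner and four cis neighbours.
Each acac is bidentate and must span two cis positions.
Only one geometric arrangement is possible; it has no improper symmetry element, so it exists as a pair of enantiomers (2 stereoisomers).

1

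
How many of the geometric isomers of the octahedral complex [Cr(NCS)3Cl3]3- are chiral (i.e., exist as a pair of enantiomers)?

0

In an octahedral complex each vertex has one trans partner and four cis neighbours.
Working through the distinct placements yields 2 geometric isomers: NCS mer; NCS fac.
Each arrangement has an internal mirror plane or centre of symmetry, so none is chiral.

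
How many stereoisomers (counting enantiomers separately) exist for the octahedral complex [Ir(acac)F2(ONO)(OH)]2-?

6

The six octahedral sites form three mutually perpendicular trans pairs.
Each acac is bidentate and must span two cis positions.
The distinct arrangements are (4 in all): F trans; F cis (3 arrangements, 2 chiral).
Of these, 2 lack any improper symmetry element and so occur as enantiomeric pairs, giving 4 + 2 = 6 stereoisomers in total.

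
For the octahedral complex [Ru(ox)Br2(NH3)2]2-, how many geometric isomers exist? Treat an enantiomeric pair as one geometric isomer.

3

The six octahedral sites form three mutually perpendicular trans pairs.
Each ox is bidentate and must span two cis positions.
Working through the distinct placements yields 3 geometric isomers: Br trans, NH3 cis; Br cis, NH3 cis (chiral); Br cis, NH3 trans.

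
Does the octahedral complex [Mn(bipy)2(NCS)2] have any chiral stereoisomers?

yes

The six octahedral sites form three mutually perpendicular trans pairs.
Each bipy is bidentate and must span two cis positions.
Working through the distinct placements yields 2 geometric isomers: NCS trans; NCS cis (chiral).
One of these lacks any improper symmetry element and so occurs as an enantiomeric pair, giving 2 + 1 = 3 stereoisomers in total.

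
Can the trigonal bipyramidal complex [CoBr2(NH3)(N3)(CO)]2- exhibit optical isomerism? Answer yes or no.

yes

In a trigonal bipyramid the two axial positions differ from the three equatorial ones.
Placing the ligands in turn and identifying arrangements related by rotation or reflection leaves 7 distinct geometric isomers.
Of these, 3 lack any improper symmetry element and so occur as enantiomeric pairs, giving 7 + 3 = 10 stereoisomers in total.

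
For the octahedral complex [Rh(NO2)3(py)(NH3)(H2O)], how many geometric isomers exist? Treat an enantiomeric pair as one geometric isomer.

4

The distinct arrangements are (4 in all): NO2 mer (3 arrangements); NO2 fac (chiral).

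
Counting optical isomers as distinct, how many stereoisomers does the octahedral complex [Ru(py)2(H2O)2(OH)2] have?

6

Working through the distinct placements yields 5 geometric isomers: py trans, H2O trans, OH trans; py cis, H2O trans, OH cis; py trans, H2O cis, OH cis; py cis, H2O cis, OH cis (chiral); py cis, H2O cis, OH trans.
One of these lacks any improper symmetry element and so occurs as an enantiomeric pair, giving 5 + 1 = 6 stereoisomers in total.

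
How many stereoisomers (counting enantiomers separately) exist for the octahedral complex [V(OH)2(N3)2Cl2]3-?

6

The six octahedral sites form three mutually perpendicular trans pairs.
The distinct arrangements are (5 in all): OH trans, N3 trans, Cl trans; OH cis, N3 cis, Cl trans; OH trans, N3 cis, Cl cis; OH cis, N3 cis, Cl cis (chiral); OH cis, N3 trans, Cl cis.
One of these lacks any improper symmetry element and so occurs as an enantiomeric pair, giving 5 + 1 = 6 stereoisomers in total.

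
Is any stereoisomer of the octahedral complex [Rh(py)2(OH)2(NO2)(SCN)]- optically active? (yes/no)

yes

There are 6 geometric isomers: py trans, OH cis; py cis, OH cis (3 arrangements, 2 chiral); py trans, OH trans; py cis, OH trans.
Of these, 2 lack any improper symmetry element and so occur as enantiomeric pairs, giving 6 + 2 = 8 stereoisomers in total.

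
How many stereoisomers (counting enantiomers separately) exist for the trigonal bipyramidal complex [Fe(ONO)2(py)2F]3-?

A trigonal bipyramid has two axial and three equatorial sites, which are chemically inequivalent.
Exhaustive case analysis gives 5 geometric isomers.
One of these lacks any improper symmetry element and so occurs as an enantiomeric pair, giving 5 + 1 = 6 stereoisomers in total.

6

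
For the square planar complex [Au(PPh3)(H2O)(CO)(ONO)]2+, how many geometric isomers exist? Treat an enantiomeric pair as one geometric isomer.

A square has two trans pairs of vertices; adjacent vertices are cis.
There are 3 geometric isomers: (CO/ONO trans, H2O/PPh3 trans); (CO/PPh3 trans, H2O/ONO trans); (CO/H2O trans, ONO/PPh3 trans).

3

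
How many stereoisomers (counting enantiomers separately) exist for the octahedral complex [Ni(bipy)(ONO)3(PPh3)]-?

2

An octahedron has six vertices in three trans pairs; every non-trans pair is cis.
Each bipy is bidentate and must span two cis positions.
The distinct arrangements are (2 in all): ONO mer; ONO fac.
Each arrangement has an internal mirror plane or centre of symmetry, so none is chiral.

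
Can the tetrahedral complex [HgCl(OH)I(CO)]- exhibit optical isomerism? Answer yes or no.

yes

In a tetrahedral complex all four positions are equivalent and every pair of ligands is adjacent — there is no cis/trans distinction.
Only one geometric arrangement is possible; it has no improper symmetry element, so it exists as a pair of enantiomers (2 stereoisomers).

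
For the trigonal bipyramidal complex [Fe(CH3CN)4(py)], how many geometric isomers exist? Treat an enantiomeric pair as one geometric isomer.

2

A trigonal bipyramid has two axial and three equatorial sites, which are chemically inequivalent.
Working through the distinct placements yields 2 geometric isomers: py equatorial; py axial.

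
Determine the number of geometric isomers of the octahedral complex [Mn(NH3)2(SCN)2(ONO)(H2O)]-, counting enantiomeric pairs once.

There are 6 geometric isomers: NH3 cis, SCN trans; NH3 cis, SCN cis (3 arrangements, 2 chiral); NH3 trans, SCN trans; NH3 trans, SCN cis.

6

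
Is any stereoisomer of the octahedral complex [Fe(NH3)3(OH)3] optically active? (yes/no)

no

The distinct arrangements are (2 in all): NH3 mer; NH3 fac.
Each arrangement has an internal mirror plane or centre of symmetry, so none is chiral.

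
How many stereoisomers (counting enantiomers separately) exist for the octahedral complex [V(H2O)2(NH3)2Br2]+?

In an octahedral complex each vertex has one trans partner and four cis neighbours.
Working through the distinct placements yields 5 geometric isomers: H2O trans, NH3 trans, Br trans; H2O cis, NH3 cis, Br trans; H2O cis, NH3 trans, Br cis; H2O cis, NH3 cis, Br cis (chiral); H2O trans, NH3 cis, Br cis.
One of these lacks any improper symmetry element and so occurs as an enantiomeric pair, giving 5 + 1 = 6 stereoisomers in total.

6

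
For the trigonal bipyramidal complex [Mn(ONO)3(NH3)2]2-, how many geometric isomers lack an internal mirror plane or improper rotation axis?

0

In a trigonal bipyramid the two axial positions differ from the three equatorial ones.
Working through the distinct placements yields 3 geometric isomers: NH3 both axial; NH3 one axial, one equatorial; NH3 both equatorial.
Each arrangement has an internal mirror plane or centre of symmetry, so none is chiral.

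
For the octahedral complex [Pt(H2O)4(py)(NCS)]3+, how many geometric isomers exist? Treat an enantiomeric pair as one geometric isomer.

2

The six octahedral sites form three mutually perpendicular trans pairs.
There are 2 geometric isomers: py and NCS mutually trans; py and NCS mutually cis.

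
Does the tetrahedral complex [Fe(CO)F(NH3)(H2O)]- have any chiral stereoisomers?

All four vertices of a tetrahedron are equivalent and mutually adjacent, so cis/trans isomerism cannot arise.
Only one geometric arrangement is possible; it has no improper symmetry element, so it exists as a pair of enantiomers (2 stereoisomers).

yes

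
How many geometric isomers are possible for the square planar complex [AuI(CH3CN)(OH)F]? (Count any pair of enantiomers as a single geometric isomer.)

3

Working through the distinct placements yields 3 geometric isomers: (CH3CN/I trans, F/OH trans); (CH3CN/OH trans, F/I trans); (CH3CN/F trans, I/OH trans).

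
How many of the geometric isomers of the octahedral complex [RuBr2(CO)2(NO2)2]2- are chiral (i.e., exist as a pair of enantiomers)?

The six octahedral sites form three mutually perpendicular trans pairs.
The distinct arrangements are (5 in all): Br trans, CO trans, NO2 trans; Br trans, CO cis, NO2 cis; Br cis, CO cis, NO2 trans; Br cis, CO cis, NO2 cis (chiral); Br cis, CO trans, NO2 cis.
One of these lacks any improper symmetry element and so occurs as an enantiomeric pair, giving 5 + 1 = 6 stereoisomers in total.

1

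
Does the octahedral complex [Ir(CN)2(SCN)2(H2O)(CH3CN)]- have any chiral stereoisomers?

yes

The distinct arrangements are (6 in all): CN cis, SCN trans; CN cis, SCN cis (3 arrangements, 2 chiral); CN trans, SCN trans; CN trans, SCN cis.
Of these, 2 lack any improper symmetry element and so occur as enantiomeric pairs, giving 6 + 2 = 8 stereoisomers in total.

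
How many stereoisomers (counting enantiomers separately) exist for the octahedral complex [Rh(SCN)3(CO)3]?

2

In an octahedral complex each vertex has one trans partner and four cis neighbours.
Systematic placement gives 2 geometric isomers: SCN mer; SCN fac.
Each arrangement has an internal mirror plane or centre of symmetry, so none is chiral.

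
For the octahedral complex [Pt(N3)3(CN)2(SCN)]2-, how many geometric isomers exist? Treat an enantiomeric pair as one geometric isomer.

The six octahedral sites form three mutually perpendicular trans pairs.
Systematic placement gives 3 geometric isomers: N3 mer, CN trans; N3 fac, CN cis; N3 mer, CN cis.

3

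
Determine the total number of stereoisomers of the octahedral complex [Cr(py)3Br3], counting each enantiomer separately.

2

In an octahedral complex each vertex has one trans partner and four cis neighbours.
There are 2 geometric isomers: py mer; py fac.
Each arrangement has an internal mirror plane or centre of symmetry, so none is chiral.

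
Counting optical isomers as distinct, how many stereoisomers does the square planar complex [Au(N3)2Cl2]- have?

2

In a square planar complex each vertex has one trans partner and two cis neighbours.
Working through the distinct placements yields 2 geometric isomers: N3 cis; N3 trans.
Each arrangement has an internal mirror plane or centre of symmetry, so none is chiral.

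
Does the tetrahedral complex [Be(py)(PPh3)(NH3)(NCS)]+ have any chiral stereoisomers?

yes

Only one geometric arrangement is possible; it has no improper symmetry element, so it exists as a pair of enantiomers (2 stereoisomers).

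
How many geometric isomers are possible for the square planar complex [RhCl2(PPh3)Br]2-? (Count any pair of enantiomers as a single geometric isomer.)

2

Working through the distinct placements yields 2 geometric isomers: Cl cis; Cl trans.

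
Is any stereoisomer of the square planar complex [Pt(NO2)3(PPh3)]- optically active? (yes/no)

no

In a square planar complex each vertex has one trans partner and two cis neighbours.
Only one geometric arrangement is possible.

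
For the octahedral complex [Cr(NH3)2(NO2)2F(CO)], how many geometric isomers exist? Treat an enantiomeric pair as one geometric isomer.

The distinct arrangements are (6 in all): NH3 trans, NO2 trans; NH3 cis, NO2 cis (3 arrangements, 2 chiral); NH3 cis, NO2 trans; NH3 trans, NO2 cis.

6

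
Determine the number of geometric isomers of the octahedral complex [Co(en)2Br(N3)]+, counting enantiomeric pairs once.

2

An octahedron has six vertices in three trans pairs; every non-trans pair is cis.
Each en is bidentate and must span two cis positions.
Working through the distinct placements yields 2 geometric isomers: Br and N3 mutually trans; Br and N3 mutually cis (chiral).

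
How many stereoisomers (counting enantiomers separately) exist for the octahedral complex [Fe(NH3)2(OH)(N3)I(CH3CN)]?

The six octahedral sites form three mutually perpendicular trans pairs.
Exhaustive case analysis gives 9 geometric isomers.
Of these, 6 lack any improper symmetry element and so occur as enantiomeric pairs, giving 9 + 6 = 15 stereoisomers in total.

15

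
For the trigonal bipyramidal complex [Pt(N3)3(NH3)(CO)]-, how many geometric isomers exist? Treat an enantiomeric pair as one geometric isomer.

A trigonal bipyramid has two axial and three equatorial sites, which are chemically inequivalent.
There are 4 geometric isomers: NH3 equatorial, CO axial; NH3 axial, CO axial; NH3 equatorial, CO equatorial; NH3 axial, CO equatorial.

4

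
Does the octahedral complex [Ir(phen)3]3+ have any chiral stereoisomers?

An octahedron has six vertices in three trans pairs; every non-trans pair is cis.
Each phen is bidentate and must span two cis positions.
Only one geometric arrangement is possible; it has no improper symmetry element, so it exists as a pair of enantiomers (2 stereoisomers).

yes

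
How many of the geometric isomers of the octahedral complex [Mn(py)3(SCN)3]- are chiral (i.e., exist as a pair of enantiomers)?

An octahedron has six vertices in three trans pairs; every non-trans pair is cis.
The distinct arrangements are (2 in all): py mer; py fac.
Each arrangement has an internal mirror plane or centre of symmetry, so none is chiral.

0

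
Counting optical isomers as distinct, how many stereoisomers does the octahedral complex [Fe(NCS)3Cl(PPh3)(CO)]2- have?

Working through the distinct placements yields 4 geometric isomers: NCS mer (3 arrangements); NCS fac (chiral).
One of these lacks any improper symmetry element and so occurs as an enantiomeric pair, giving 4 + 1 = 5 stereoisomers in total.

5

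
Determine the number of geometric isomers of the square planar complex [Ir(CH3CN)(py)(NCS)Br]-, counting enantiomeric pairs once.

3

Systematic placement gives 3 geometric isomers: (Br/NCS trans, CH3CN/py trans); (Br/py trans, CH3CN/NCS trans); (Br/CH3CN trans, NCS/py trans).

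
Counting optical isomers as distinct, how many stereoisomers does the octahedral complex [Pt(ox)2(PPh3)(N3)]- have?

The six octahedral sites form three mutually perpendicular trans pairs.
Each ox is bidentate and must span two cis positions.
Systematic placement gives 2 geometric isomers: PPh3 and N3 mutually trans; PPh3 and N3 mutually cis (chiral).
One of these lacks any improper symmetry element and so occurs as an enantiomeric pair, giving 2 + 1 = 3 stereoisomers in total.

3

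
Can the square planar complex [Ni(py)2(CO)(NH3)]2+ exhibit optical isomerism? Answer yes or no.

no

A square has two trans pairs of vertices; adjacent vertices are cis.
Systematic placement gives 2 geometric isomers: py cis; py trans.
Each arrangement has an internal mirror plane or centre of symmetry, so none is chiral.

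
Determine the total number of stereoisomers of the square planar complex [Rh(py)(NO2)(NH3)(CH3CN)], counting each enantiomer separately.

In a square planar complex each vertex has one trans partner and two cis neighbours.
Systematic placement gives 3 geometric isomers: (CH3CN/NO2 trans, NH3/py trans); (CH3CN/py trans, NH3/NO2 trans); (CH3CN/NH3 trans, NO2/py trans).
Each arrangement has an internal mirror plane or centre of symmetry, so none is chiral.

3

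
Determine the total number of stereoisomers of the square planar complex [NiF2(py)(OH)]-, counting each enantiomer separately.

2

There are 2 geometric isomers: F cis; F trans.
Each arrangement has an internal mirror plane or centre of symmetry, so none is chiral.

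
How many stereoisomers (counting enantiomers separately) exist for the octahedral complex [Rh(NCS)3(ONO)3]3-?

2

Working through the distinct placements yields 2 geometric isomers: NCS mer; NCS fac.
Each arrangement has an internal mirror plane or centre of symmetry, so none is chiral.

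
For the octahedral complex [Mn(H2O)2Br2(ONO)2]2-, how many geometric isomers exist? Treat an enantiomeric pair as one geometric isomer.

The six octahedral sites form three mutually perpendicular trans pairs.
There are 5 geometric isomers: H2O trans, Br trans, ONO trans; H2O cis, Br trans, ONO cis; H2O cis, Br cis, ONO trans; H2O cis, Br cis, ONO cis (chiral); H2O trans, Br cis, ONO cis.

5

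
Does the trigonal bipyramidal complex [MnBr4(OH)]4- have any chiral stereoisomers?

There are 2 geometric isomers: OH equatorial; OH axial.
Each arrangement has an internal mirror plane or centre of symmetry, so none is chiral.

no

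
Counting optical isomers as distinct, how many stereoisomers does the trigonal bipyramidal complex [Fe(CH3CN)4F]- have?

In a trigonal bipyramid the two axial positions differ from the three equatorial ones.
Systematic placement gives 2 geometric isomers: F equatorial; F axial.
Each arrangement has an internal mirror plane or centre of symmetry, so none is chiral.

2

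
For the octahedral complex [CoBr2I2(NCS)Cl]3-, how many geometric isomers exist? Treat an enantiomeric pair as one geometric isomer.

The six octahedral sites form three mutually perpendicular trans pairs.
The distinct arrangements are (6 in all): Br trans, I cis; Br trans, I trans; Br cis, I cis (3 arrangements, 2 chiral); Br cis, I trans.

6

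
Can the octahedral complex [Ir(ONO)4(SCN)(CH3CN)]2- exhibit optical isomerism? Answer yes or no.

The six octahedral sites form three mutually perpendicular trans pairs.
The distinct arrangements are (2 in all): SCN and CH3CN mutually cis; SCN and CH3CN mutually trans.
Each arrangement has an internal mirror plane or centre of symmetry, so none is chiral.

no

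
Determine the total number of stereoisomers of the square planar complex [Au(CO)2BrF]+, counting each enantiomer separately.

A square has two trans pairs of vertices; adjacent vertices are cis.
There are 2 geometric isomers: CO cis; CO trans.
Each arrangement has an internal mirror plane or centre of symmetry, so none is chiral.

2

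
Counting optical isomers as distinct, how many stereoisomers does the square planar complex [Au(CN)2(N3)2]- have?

A square has two trans pairs of vertices; adjacent vertices are cis.
Working through the distinct placements yields 2 geometric isomers: CN cis; CN trans.
Each arrangement has an internal mirror plane or centre of symmetry, so none is chiral.

2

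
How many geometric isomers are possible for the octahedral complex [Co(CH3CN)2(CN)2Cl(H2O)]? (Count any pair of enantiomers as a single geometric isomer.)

6

An octahedron has six vertices in three trans pairs; every non-trans pair is cis.
There are 6 geometric isomers: CH3CN trans, CN trans; CH3CN trans, CN cis; CH3CN cis, CN cis (3 arrangements, 2 chiral); CH3CN cis, CN trans.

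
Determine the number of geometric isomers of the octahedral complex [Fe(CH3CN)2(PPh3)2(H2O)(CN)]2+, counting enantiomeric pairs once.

6

The six octahedral sites form three mutually perpendicular trans pairs.
There are 6 geometric isomers: CH3CN trans, PPh3 trans; CH3CN trans, PPh3 cis; CH3CN cis, PPh3 trans; CH3CN cis, PPh3 cis (3 arrangements, 2 chiral).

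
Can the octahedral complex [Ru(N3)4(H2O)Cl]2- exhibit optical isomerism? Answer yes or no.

no

In an octahedral complex each vertex has one trans partner and four cis neighbours.
The distinct arrangements are (2 in all): H2O and Cl mutually trans; H2O and Cl mutually cis.
Each arrangement has an internal mirror plane or centre of symmetry, so none is chiral.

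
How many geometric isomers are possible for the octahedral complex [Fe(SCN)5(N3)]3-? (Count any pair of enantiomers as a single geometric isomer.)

In an octahedral complex each vertex has one trans partner and four cis neighbours.
Only one geometric arrangement is possible.

1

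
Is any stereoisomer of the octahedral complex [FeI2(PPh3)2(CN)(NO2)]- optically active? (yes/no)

yes

The six octahedral sites form three mutually perpendicular trans pairs.
There are 6 geometric isomers: I cis, PPh3 trans; I cis, PPh3 cis (3 arrangements, 2 chiral); I trans, PPh3 trans; I trans, PPh3 cis.
Of these, 2 lack any improper symmetry element and so occur as enantiomeric pairs, giving 6 + 2 = 8 stereoisomers in total.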